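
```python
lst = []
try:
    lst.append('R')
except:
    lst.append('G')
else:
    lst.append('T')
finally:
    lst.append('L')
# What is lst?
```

Step-by-step execution trace:
1. try: `lst.append('R')` → lst = ['R']. No exception raised.
2. `except` is skipped.
3. `else` runs: `lst.append('T')` → lst = ['R', 'T'].
4. `finally` always runs: `lst.append('L')` → lst = ['R', 'T', 'L'].
Result: ['R', 'T', 'L']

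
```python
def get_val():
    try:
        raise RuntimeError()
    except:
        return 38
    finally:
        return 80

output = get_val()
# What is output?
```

Step-by-step execution trace:
1. `get_val()` enters try: `raise RuntimeError()` raises RuntimeError.
2. bare `except` matches → `return 38` sets pending return value 38.
3. Before returning, `finally: return 80` runs and overrides the pending return.
4. get_val() returns 80 → output = 80.
Result: 80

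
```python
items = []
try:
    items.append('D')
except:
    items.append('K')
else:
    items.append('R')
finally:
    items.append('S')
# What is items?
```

Step-by-step execution trace:
1. try: `items.append('D')` → items = ['D']. No exception raised.
2. `except` is skipped.
3. `else` runs: `items.append('R')` → items = ['D', 'R'].
4. `finally` always runs: `items.append('S')` → items = ['D', 'R', 'S'].
Result: ['D', 'R', 'S']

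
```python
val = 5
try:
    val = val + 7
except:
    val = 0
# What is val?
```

Step-by-step execution trace:
1. val starts at 5.
2. try: `val = val + 7` → val = 12. No exception raised.
3. `except` is skipped.
Result: 12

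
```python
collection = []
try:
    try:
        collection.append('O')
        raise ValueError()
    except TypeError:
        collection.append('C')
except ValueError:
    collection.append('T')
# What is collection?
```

Step-by-step execution trace:
1. Inner try: `collection.append('O')` → collection = ['O'].
2. `raise ValueError()` raises ValueError.
3. Inner `except TypeError` does not match ValueError; exception propagates to outer try.
4. Outer `except ValueError` matches → `collection.append('T')` → collection = ['O', 'T'].
Result: ['O', 'T']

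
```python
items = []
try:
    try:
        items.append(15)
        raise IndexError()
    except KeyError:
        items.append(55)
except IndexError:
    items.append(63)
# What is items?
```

Step-by-step execution trace:
1. Inner try: `items.append(15)` → items = [15].
2. `raise IndexError()` raises IndexError.
3. Inner `except KeyError` does not match IndexError; exception propagates to outer try.
4. Outer `except IndexError` matches → `items.append(63)` → items = [15, 63].
Result: [15, 63]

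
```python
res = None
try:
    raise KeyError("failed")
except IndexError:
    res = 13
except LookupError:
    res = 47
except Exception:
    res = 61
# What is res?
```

Step-by-step execution trace:
1. `raise KeyError(...)` raises KeyError.
2. `except IndexError` does not match (KeyError is not a subclass of IndexError); skipped.
3. `except LookupError` matches (KeyError is a subclass of LookupError) → res = 47.
4. `except Exception` is not reached.
Result: 47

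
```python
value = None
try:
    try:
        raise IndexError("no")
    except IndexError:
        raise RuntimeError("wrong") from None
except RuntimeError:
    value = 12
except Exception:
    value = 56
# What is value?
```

Step-by-step execution trace:
1. Inner try raises IndexError; inner `except IndexError` catches it.
2. `raise RuntimeError(...) from None` raises RuntimeError (from None suppresses __context__, but the active exception is still RuntimeError).
3. Outer `except RuntimeError` matches → value = 12.
4. `except Exception` is not reached.
Result: 12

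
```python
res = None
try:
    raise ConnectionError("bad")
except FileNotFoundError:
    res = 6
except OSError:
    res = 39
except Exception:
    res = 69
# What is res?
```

Step-by-step execution trace:
1. `raise ConnectionError(...)` raises ConnectionError.
2. `except FileNotFoundError` does not match (ConnectionError is not a subclass of FileNotFoundError); skipped.
3. `except OSError` matches (ConnectionError is a subclass of OSError) → res = 39.
4. `except Exception` is not reached.
Result: 39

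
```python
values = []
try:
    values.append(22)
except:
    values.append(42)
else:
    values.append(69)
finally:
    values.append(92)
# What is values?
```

Step-by-step execution trace:
1. try: `values.append(22)` → values = [22]. No exception raised.
2. `except` is skipped.
3. `else` runs: `values.append(69)` → values = [22, 69].
4. `finally` always runs: `values.append(92)` → values = [22, 69, 92].
Result: [22, 69, 92]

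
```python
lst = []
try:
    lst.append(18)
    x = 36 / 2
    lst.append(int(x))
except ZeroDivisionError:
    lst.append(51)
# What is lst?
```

Step-by-step execution trace:
1. try: `lst.append(18)` → lst = [18].
2. `x = 36 / 2` → x = 18.0. No exception raised.
3. `lst.append(int(x))` → lst = [18, 18].
4. `except ZeroDivisionError` is skipped (no exception was raised).
Result: [18, 18]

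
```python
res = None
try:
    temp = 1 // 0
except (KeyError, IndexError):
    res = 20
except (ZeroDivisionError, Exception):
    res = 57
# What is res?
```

Step-by-step execution trace:
1. `temp = 1 // 0` raises ZeroDivisionError.
2. `except (KeyError, IndexError)` does not match ZeroDivisionError; skipped.
3. `except (ZeroDivisionError, Exception)` matches (ZeroDivisionError is in the tuple) → res = 57.
Result: 57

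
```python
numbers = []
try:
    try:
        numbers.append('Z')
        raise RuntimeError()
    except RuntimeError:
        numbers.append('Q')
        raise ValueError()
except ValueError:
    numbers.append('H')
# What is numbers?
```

Step-by-step execution trace:
1. Inner try: `numbers.append('Z')` → numbers = ['Z'].
2. `raise RuntimeError()` raises RuntimeError.
3. Inner `except RuntimeError` matches → `numbers.append('Q')` → numbers = ['Z', 'Q'].
4. `raise ValueError()` raises ValueError; propagates to outer try.
5. Outer `except ValueError` matches → `numbers.append('H')` → numbers = ['Z', 'Q', 'H'].
Result: ['Z', 'Q', 'H']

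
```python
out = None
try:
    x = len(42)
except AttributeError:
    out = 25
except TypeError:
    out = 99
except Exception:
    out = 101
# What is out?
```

Step-by-step execution trace:
1. `x = len(42)` raises TypeError.
2. `except AttributeError` does not match TypeError; skipped.
3. `except TypeError` matches → out = 99.
4. Remaining except clauses are skipped.
Result: 99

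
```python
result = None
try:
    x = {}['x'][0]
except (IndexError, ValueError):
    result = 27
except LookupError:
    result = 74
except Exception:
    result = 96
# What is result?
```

Step-by-step execution trace:
1. `x = {}['x'][0]` raises KeyError.
2. `except (IndexError, ValueError)` does not match KeyError; skipped.
3. `except LookupError` matches (KeyError is a subclass of LookupError) → result = 74.
4. `except Exception` is not reached.
Result: 74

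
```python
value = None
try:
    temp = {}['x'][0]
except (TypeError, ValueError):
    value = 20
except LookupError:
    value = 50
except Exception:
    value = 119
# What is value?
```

Step-by-step execution trace:
1. `temp = {}['x'][0]` raises KeyError.
2. `except (TypeError, ValueError)` does not match KeyError; skipped.
3. `except LookupError` matches (KeyError is a subclass of LookupError) → value = 50.
4. `except Exception` is not reached.
Result: 50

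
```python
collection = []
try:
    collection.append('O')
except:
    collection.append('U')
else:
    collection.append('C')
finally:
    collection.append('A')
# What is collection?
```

Step-by-step execution trace:
1. try: `collection.append('O')` → collection = ['O']. No exception raised.
2. `except` is skipped.
3. `else` runs: `collection.append('C')` → collection = ['O', 'C'].
4. `finally` always runs: `collection.append('A')` → collection = ['O', 'C', 'A'].
Result: ['O', 'C', 'A']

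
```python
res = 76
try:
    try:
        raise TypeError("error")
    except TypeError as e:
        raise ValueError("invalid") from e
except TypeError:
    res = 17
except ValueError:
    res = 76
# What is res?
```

Step-by-step execution trace:
1. Inner try raises TypeError; inner `except TypeError as e` catches it.
2. `raise ValueError(...) from e` raises ValueError (TypeError is attached as __cause__, but only ValueError is active).
3. Outer `except TypeError` does not match ValueError; skipped.
4. Outer `except ValueError` matches → res = 76.
Result: 76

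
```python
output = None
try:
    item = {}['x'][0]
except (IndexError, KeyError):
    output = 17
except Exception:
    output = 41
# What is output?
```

Step-by-step execution trace:
1. `item = {}['x'][0]` raises KeyError.
2. `except (IndexError, KeyError)` matches (KeyError is in the tuple) → output = 17.
3. `except Exception` is not reached.
Result: 17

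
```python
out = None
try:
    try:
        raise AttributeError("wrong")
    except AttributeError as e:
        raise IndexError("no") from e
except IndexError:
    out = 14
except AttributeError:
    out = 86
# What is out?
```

Step-by-step execution trace:
1. Inner try raises AttributeError; inner `except AttributeError as e` catches it.
2. `raise IndexError(...) from e` raises IndexError (AttributeError is attached as __cause__, but only IndexError is active).
3. Outer `except IndexError` matches → out = 14.
4. `except AttributeError` is not reached.
Result: 14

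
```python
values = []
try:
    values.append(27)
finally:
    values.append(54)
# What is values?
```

Step-by-step execution trace:
1. try: `values.append(27)` → values = [27].
2. The try body completes without raising.
3. finally always runs: `values.append(54)` → values = [27, 54].
Result: [27, 54]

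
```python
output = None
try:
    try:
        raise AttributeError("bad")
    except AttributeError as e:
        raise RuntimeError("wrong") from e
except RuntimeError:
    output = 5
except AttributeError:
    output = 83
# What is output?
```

Step-by-step execution trace:
1. Inner try raises AttributeError; inner `except AttributeError as e` catches it.
2. `raise RuntimeError(...) from e` raises RuntimeError (AttributeError is attached as __cause__, but only RuntimeError is active).
3. Outer `except RuntimeError` matches → output = 5.
4. `except AttributeError` is not reached.
Result: 5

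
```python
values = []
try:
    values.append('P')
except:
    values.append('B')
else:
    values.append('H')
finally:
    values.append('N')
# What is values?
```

Step-by-step execution trace:
1. try: `values.append('P')` → values = ['P']. No exception raised.
2. `except` is skipped.
3. `else` runs: `values.append('H')` → values = ['P', 'H'].
4. `finally` always runs: `values.append('N')` → values = ['P', 'H', 'N'].
Result: ['P', 'H', 'N']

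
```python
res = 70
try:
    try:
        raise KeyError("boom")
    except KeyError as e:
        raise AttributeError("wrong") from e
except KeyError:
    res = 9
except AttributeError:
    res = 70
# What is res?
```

Step-by-step execution trace:
1. Inner try raises KeyError; inner `except KeyError as e` catches it.
2. `raise AttributeError(...) from e` raises AttributeError (KeyError is attached as __cause__, but only AttributeError is active).
3. Outer `except KeyError` does not match AttributeError; skipped.
4. Outer `except AttributeError` matches → res = 70.
Result: 70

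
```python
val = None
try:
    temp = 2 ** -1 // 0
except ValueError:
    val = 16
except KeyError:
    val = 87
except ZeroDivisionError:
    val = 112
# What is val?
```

Step-by-step execution trace:
1. `temp = 2 ** -1 // 0` raises ZeroDivisionError.
2. `except ValueError` does not match ZeroDivisionError; skipped.
3. `except KeyError` does not match ZeroDivisionError; skipped.
4. `except ZeroDivisionError` matches → val = 112.
Result: 112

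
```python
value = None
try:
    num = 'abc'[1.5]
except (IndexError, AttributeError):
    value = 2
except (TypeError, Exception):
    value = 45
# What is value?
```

Step-by-step execution trace:
1. `num = 'abc'[1.5]` raises TypeError.
2. `except (IndexError, AttributeError)` does not match TypeError; skipped.
3. `except (TypeError, Exception)` matches (TypeError is in the tuple) → value = 45.
Result: 45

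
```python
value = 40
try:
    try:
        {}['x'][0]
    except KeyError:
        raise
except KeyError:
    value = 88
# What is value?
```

Step-by-step execution trace:
1. Inner try: `{}['x'][0]` raises KeyError.
2. Inner `except KeyError` matches; bare `raise` re-raises the same KeyError.
3. Outer `except KeyError` matches → value = 88.
Result: 88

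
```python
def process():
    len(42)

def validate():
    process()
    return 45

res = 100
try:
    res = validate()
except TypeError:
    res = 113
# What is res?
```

Step-by-step execution trace:
1. res starts at 100.
2. try: `validate()` calls `process()`.
3. `process()` evaluates `len(42)`, which raises TypeError; it propagates through validate (uncaught).
4. `return 45` in validate is not reached; the assignment to res does not complete.
5. `except TypeError` matches → res = 113.
Result: 113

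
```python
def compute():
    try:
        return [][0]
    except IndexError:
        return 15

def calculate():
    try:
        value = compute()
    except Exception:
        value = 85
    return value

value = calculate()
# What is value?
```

Step-by-step execution trace:
1. `calculate()` calls `compute()`.
2. In compute: `[][0]` raises IndexError; `except IndexError` catches it → returns 15.
3. In calculate: `value = compute()` → value = 15. No exception reaches calculate.
4. `except Exception` is skipped; calculate returns 15.
5. value = 15.
Result: 15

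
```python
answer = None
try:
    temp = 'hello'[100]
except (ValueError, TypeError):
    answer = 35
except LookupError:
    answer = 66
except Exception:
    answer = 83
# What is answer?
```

Step-by-step execution trace:
1. `temp = 'hello'[100]` raises IndexError.
2. `except (ValueError, TypeError)` does not match IndexError; skipped.
3. `except LookupError` matches (IndexError is a subclass of LookupError) → answer = 66.
4. `except Exception` is not reached.
Result: 66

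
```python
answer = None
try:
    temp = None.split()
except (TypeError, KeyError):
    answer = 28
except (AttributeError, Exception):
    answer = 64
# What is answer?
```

Step-by-step execution trace:
1. `temp = None.split()` raises AttributeError.
2. `except (TypeError, KeyError)` does not match AttributeError; skipped.
3. `except (AttributeError, Exception)` matches (AttributeError is in the tuple) → answer = 64.
Result: 64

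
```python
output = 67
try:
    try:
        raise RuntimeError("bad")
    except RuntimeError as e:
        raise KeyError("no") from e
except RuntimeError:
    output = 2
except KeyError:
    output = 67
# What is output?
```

Step-by-step execution trace:
1. Inner try raises RuntimeError; inner `except RuntimeError as e` catches it.
2. `raise KeyError(...) from e` raises KeyError (RuntimeError is attached as __cause__, but only KeyError is active).
3. Outer `except RuntimeError` does not match KeyError; skipped.
4. Outer `except KeyError` matches → output = 67.
Result: 67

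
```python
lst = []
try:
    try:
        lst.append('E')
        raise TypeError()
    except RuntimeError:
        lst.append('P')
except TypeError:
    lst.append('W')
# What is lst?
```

Step-by-step execution trace:
1. Inner try: `lst.append('E')` → lst = ['E'].
2. `raise TypeError()` raises TypeError.
3. Inner `except RuntimeError` does not match TypeError; exception propagates to outer try.
4. Outer `except TypeError` matches → `lst.append('W')` → lst = ['E', 'W'].
Result: ['E', 'W']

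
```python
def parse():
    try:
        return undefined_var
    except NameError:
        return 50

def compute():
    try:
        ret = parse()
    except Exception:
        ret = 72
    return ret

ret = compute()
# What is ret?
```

Step-by-step execution trace:
1. `compute()` calls `parse()`.
2. In parse: `undefined_var` raises NameError; `except NameError` catches it → returns 50.
3. In compute: `ret = parse()` → ret = 50. No exception reaches compute.
4. `except Exception` is skipped; compute returns 50.
5. ret = 50.
Result: 50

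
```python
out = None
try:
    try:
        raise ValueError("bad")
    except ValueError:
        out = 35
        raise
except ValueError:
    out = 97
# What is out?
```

Step-by-step execution trace:
1. Inner try: `raise ValueError("bad")` raises ValueError.
2. Inner `except ValueError` matches → out = 35.
3. bare `raise` re-raises the same ValueError.
4. Outer `except ValueError` matches → out = 97.
Result: 97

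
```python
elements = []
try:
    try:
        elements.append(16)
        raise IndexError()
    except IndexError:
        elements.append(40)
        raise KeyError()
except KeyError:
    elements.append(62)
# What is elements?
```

Step-by-step execution trace:
1. Inner try: `elements.append(16)` → elements = [16].
2. `raise IndexError()` raises IndexError.
3. Inner `except IndexError` matches → `elements.append(40)` → elements = [16, 40].
4. `raise KeyError()` raises KeyError; propagates to outer try.
5. Outer `except KeyError` matches → `elements.append(62)` → elements = [16, 40, 62].
Result: [16, 40, 62]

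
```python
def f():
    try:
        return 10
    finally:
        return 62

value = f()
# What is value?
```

Step-by-step execution trace:
1. `f()` enters try: `return 10` sets pending return value 10.
2. Before returning, `finally: return 62` runs and overrides the pending return.
3. f() returns 62 → value = 62.
Result: 62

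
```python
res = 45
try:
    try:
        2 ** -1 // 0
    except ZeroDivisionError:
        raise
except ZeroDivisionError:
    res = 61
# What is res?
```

Step-by-step execution trace:
1. Inner try: `2 ** -1 // 0` raises ZeroDivisionError.
2. Inner `except ZeroDivisionError` matches; bare `raise` re-raises the same ZeroDivisionError.
3. Outer `except ZeroDivisionError` matches → res = 61.
Result: 61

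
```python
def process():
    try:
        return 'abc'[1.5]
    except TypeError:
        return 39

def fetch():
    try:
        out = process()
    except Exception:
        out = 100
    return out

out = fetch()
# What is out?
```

Step-by-step execution trace:
1. `fetch()` calls `process()`.
2. In process: `'abc'[1.5]` raises TypeError; `except TypeError` catches it → returns 39.
3. In fetch: `out = process()` → out = 39. No exception reaches fetch.
4. `except Exception` is skipped; fetch returns 39.
5. out = 39.
Result: 39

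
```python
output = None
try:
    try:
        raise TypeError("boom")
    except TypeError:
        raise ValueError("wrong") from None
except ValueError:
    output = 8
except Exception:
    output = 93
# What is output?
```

Step-by-step execution trace:
1. Inner try raises TypeError; inner `except TypeError` catches it.
2. `raise ValueError(...) from None` raises ValueError (from None suppresses __context__, but the active exception is still ValueError).
3. Outer `except ValueError` matches → output = 8.
4. `except Exception` is not reached.
Result: 8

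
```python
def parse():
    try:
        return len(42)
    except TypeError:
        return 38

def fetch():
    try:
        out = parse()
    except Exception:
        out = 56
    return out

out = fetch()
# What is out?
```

Step-by-step execution trace:
1. `fetch()` calls `parse()`.
2. In parse: `len(42)` raises TypeError; `except TypeError` catches it → returns 38.
3. In fetch: `out = parse()` → out = 38. No exception reaches fetch.
4. `except Exception` is skipped; fetch returns 38.
5. out = 38.
Result: 38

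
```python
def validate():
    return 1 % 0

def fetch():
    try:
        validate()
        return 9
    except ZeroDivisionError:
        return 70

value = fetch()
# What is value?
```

Step-by-step execution trace:
1. `fetch()` calls `validate()`.
2. `validate()` evaluates `1 % 0`, which raises ZeroDivisionError; it propagates to the caller.
3. `return 9` is not reached.
4. `except ZeroDivisionError` in fetch matches → returns 70.
5. value = 70.
Result: 70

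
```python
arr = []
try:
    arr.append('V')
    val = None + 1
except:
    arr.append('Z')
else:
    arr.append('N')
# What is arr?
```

Step-by-step execution trace:
1. try: `arr.append('V')` → arr = ['V'].
2. `val = None + 1` raises TypeError.
3. bare `except` matches → `arr.append('Z')` → arr = ['V', 'Z'].
4. `else` is skipped (an exception was raised).
Result: ['V', 'Z']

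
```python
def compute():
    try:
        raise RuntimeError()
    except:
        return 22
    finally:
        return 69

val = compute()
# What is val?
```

Step-by-step execution trace:
1. `compute()` enters try: `raise RuntimeError()` raises RuntimeError.
2. bare `except` matches → `return 22` sets pending return value 22.
3. Before returning, `finally: return 69` runs and overrides the pending return.
4. compute() returns 69 → val = 69.
Result: 69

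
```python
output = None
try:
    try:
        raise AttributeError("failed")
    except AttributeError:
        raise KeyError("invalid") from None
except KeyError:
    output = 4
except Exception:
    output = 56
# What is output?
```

Step-by-step execution trace:
1. Inner try raises AttributeError; inner `except AttributeError` catches it.
2. `raise KeyError(...) from None` raises KeyError (from None suppresses __context__, but the active exception is still KeyError).
3. Outer `except KeyError` matches → output = 4.
4. `except Exception` is not reached.
Result: 4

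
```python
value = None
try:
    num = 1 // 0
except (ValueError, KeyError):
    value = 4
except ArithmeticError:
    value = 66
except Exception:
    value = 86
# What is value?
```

Step-by-step execution trace:
1. `num = 1 // 0` raises ZeroDivisionError.
2. `except (ValueError, KeyError)` does not match ZeroDivisionError; skipped.
3. `except ArithmeticError` matches (ZeroDivisionError is a subclass of ArithmeticError) → value = 66.
4. `except Exception` is not reached.
Result: 66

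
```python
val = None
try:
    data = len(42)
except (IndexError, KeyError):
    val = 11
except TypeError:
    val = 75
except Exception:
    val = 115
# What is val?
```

Step-by-step execution trace:
1. `data = len(42)` raises TypeError.
2. `except (IndexError, KeyError)` does not match TypeError; skipped.
3. `except TypeError` matches (exact type match) → val = 75.
4. `except Exception` is not reached.
Result: 75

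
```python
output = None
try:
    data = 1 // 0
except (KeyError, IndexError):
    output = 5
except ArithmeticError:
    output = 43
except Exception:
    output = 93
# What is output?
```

Step-by-step execution trace:
1. `data = 1 // 0` raises ZeroDivisionError.
2. `except (KeyError, IndexError)` does not match ZeroDivisionError; skipped.
3. `except ArithmeticError` matches (ZeroDivisionError is a subclass of ArithmeticError) → output = 43.
4. `except Exception` is not reached.
Result: 43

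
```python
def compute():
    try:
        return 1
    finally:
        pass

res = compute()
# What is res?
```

Step-by-step execution trace:
1. `compute()` enters try: `return 1` sets pending return value 1.
2. Before returning, `finally: pass` runs (no effect).
3. compute() returns 1 → res = 1.
Result: 1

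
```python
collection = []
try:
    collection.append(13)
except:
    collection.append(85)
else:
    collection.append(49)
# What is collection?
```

Step-by-step execution trace:
1. try: `collection.append(13)` → collection = [13]. No exception raised.
2. `except` is skipped.
3. `else` runs (try completed without exception): `collection.append(49)` → collection = [13, 49].
Result: [13, 49]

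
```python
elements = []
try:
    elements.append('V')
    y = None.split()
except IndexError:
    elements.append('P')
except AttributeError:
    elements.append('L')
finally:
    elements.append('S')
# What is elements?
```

Step-by-step execution trace:
1. try: `elements.append('V')` → elements = ['V'].
2. `y = None.split()` raises AttributeError.
3. `except IndexError` does not match AttributeError; skipped.
4. `except AttributeError` matches → `elements.append('L')` → elements = ['V', 'L'].
5. finally always runs: `elements.append('S')` → elements = ['V', 'L', 'S'].
Result: ['V', 'L', 'S']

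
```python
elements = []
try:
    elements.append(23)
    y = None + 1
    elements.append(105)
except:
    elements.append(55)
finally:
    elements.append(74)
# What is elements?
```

Step-by-step execution trace:
1. try: `elements.append(23)` → elements = [23].
2. `y = None + 1` raises TypeError; `elements.append(105)` is not reached.
3. bare `except` matches → `elements.append(55)` → elements = [23, 55].
4. finally always runs: `elements.append(74)` → elements = [23, 55, 74].
Result: [23, 55, 74]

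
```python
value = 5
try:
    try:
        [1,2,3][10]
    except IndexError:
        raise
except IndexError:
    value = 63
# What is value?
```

Step-by-step execution trace:
1. Inner try: `[1,2,3][10]` raises IndexError.
2. Inner `except IndexError` matches; bare `raise` re-raises the same IndexError.
3. Outer `except IndexError` matches → value = 63.
Result: 63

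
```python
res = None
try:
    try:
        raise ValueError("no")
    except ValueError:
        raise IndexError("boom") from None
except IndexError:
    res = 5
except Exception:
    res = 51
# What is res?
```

Step-by-step execution trace:
1. Inner try raises ValueError; inner `except ValueError` catches it.
2. `raise IndexError(...) from None` raises IndexError (from None suppresses __context__, but the active exception is still IndexError).
3. Outer `except IndexError` matches → res = 5.
4. `except Exception` is not reached.
Result: 5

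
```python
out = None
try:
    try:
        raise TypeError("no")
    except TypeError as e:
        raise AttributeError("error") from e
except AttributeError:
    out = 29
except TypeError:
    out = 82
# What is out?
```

Step-by-step execution trace:
1. Inner try raises TypeError; inner `except TypeError as e` catches it.
2. `raise AttributeError(...) from e` raises AttributeError (TypeError is attached as __cause__, but only AttributeError is active).
3. Outer `except AttributeError` matches → out = 29.
4. `except TypeError` is not reached.
Result: 29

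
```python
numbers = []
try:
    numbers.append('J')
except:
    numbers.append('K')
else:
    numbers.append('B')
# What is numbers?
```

Step-by-step execution trace:
1. try: `numbers.append('J')` → numbers = ['J']. No exception raised.
2. `except` is skipped.
3. `else` runs (try completed without exception): `numbers.append('B')` → numbers = ['J', 'B'].
Result: ['J', 'B']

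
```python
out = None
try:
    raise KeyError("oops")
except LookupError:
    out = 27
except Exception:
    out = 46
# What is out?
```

Step-by-step execution trace:
1. `raise KeyError(...)` raises KeyError.
2. `except LookupError` matches (KeyError is a subclass of LookupError) → out = 27.
3. `except Exception` is not reached.
Result: 27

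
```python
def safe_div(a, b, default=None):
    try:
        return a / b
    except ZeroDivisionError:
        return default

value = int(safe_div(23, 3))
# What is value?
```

Step-by-step execution trace:
1. `safe_div(23, 3)` enters try: `return 23 / 3` → returns 7.666666666666667. No exception raised.
2. `except ZeroDivisionError` is skipped.
3. `int(7.666666666666667)` → 7 → value = 7.
Result: 7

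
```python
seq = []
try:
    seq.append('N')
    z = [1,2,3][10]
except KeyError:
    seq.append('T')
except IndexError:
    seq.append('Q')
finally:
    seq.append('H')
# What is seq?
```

Step-by-step execution trace:
1. try: `seq.append('N')` → seq = ['N'].
2. `z = [1,2,3][10]` raises IndexError.
3. `except KeyError` does not match IndexError; skipped.
4. `except IndexError` matches → `seq.append('Q')` → seq = ['N', 'Q'].
5. finally always runs: `seq.append('H')` → seq = ['N', 'Q', 'H'].
Result: ['N', 'Q', 'H']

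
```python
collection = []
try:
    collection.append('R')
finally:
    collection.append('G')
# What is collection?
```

Step-by-step execution trace:
1. try: `collection.append('R')` → collection = ['R'].
2. The try body completes without raising.
3. finally always runs: `collection.append('G')` → collection = ['R', 'G'].
Result: ['R', 'G']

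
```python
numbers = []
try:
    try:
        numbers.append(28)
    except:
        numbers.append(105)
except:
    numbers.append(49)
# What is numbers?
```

Step-by-step execution trace:
1. Inner try: `numbers.append(28)` → numbers = [28]. No exception raised.
2. Inner `except` is skipped.
3. Inner try completes normally; outer `except` is skipped.
Result: [28]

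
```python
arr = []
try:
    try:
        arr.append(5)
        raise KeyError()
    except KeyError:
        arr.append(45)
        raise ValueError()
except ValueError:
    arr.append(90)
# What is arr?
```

Step-by-step execution trace:
1. Inner try: `arr.append(5)` → arr = [5].
2. `raise KeyError()` raises KeyError.
3. Inner `except KeyError` matches → `arr.append(45)` → arr = [5, 45].
4. `raise ValueError()` raises ValueError; propagates to outer try.
5. Outer `except ValueError` matches → `arr.append(90)` → arr = [5, 45, 90].
Result: [5, 45, 90]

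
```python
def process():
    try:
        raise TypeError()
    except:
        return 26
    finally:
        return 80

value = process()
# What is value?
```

Step-by-step execution trace:
1. `process()` enters try: `raise TypeError()` raises TypeError.
2. bare `except` matches → `return 26` sets pending return value 26.
3. Before returning, `finally: return 80` runs and overrides the pending return.
4. process() returns 80 → value = 80.
Result: 80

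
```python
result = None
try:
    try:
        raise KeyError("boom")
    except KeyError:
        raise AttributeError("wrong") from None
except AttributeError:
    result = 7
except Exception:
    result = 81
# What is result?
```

Step-by-step execution trace:
1. Inner try raises KeyError; inner `except KeyError` catches it.
2. `raise AttributeError(...) from None` raises AttributeError (from None suppresses __context__, but the active exception is still AttributeError).
3. Outer `except AttributeError` matches → result = 7.
4. `except Exception` is not reached.
Result: 7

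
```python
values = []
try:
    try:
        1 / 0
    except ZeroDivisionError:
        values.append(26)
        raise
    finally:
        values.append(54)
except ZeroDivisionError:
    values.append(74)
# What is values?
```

Step-by-step execution trace:
1. Inner try: `1 / 0` raises ZeroDivisionError.
2. Inner `except ZeroDivisionError` matches → `values.append(26)` → values = [26].
3. bare `raise` re-raises ZeroDivisionError.
4. Inner `finally` runs during unwinding: `values.append(54)` → values = [26, 54].
5. Outer `except ZeroDivisionError` matches → `values.append(74)` → values = [26, 54, 74].
Result: [26, 54, 74]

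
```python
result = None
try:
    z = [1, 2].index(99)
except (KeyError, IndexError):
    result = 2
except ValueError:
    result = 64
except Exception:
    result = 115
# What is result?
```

Step-by-step execution trace:
1. `z = [1, 2].index(99)` raises ValueError.
2. `except (KeyError, IndexError)` does not match ValueError; skipped.
3. `except ValueError` matches (exact type match) → result = 64.
4. `except Exception` is not reached.
Result: 64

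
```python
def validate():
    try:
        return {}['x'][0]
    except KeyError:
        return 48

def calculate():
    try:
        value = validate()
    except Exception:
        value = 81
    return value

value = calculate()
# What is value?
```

Step-by-step execution trace:
1. `calculate()` calls `validate()`.
2. In validate: `{}['x'][0]` raises KeyError; `except KeyError` catches it → returns 48.
3. In calculate: `value = validate()` → value = 48. No exception reaches calculate.
4. `except Exception` is skipped; calculate returns 48.
5. value = 48.
Result: 48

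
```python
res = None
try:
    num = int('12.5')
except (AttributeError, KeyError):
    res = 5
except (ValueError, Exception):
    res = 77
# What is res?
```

Step-by-step execution trace:
1. `num = int('12.5')` raises ValueError.
2. `except (AttributeError, KeyError)` does not match ValueError; skipped.
3. `except (ValueError, Exception)` matches (ValueError is in the tuple) → res = 77.
Result: 77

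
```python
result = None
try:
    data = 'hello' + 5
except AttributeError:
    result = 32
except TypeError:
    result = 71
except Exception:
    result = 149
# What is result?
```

Step-by-step execution trace:
1. `data = 'hello' + 5` raises TypeError.
2. `except AttributeError` does not match TypeError; skipped.
3. `except TypeError` matches → result = 71.
4. Remaining except clauses are skipped.
Result: 71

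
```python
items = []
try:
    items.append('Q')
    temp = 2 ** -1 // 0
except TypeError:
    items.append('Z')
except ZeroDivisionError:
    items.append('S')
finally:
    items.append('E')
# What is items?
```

Step-by-step execution trace:
1. try: `items.append('Q')` → items = ['Q'].
2. `temp = 2 ** -1 // 0` raises ZeroDivisionError.
3. `except TypeError` does not match ZeroDivisionError; skipped.
4. `except ZeroDivisionError` matches → `items.append('S')` → items = ['Q', 'S'].
5. finally always runs: `items.append('E')` → items = ['Q', 'S', 'E'].
Result: ['Q', 'S', 'E']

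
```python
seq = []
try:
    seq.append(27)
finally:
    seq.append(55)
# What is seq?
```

Step-by-step execution trace:
1. try: `seq.append(27)` → seq = [27].
2. The try body completes without raising.
3. finally always runs: `seq.append(55)` → seq = [27, 55].
Result: [27, 55]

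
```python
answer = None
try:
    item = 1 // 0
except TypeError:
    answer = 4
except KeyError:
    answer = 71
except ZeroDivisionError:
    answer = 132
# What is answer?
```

Step-by-step execution trace:
1. `item = 1 // 0` raises ZeroDivisionError.
2. `except TypeError` does not match ZeroDivisionError; skipped.
3. `except KeyError` does not match ZeroDivisionError; skipped.
4. `except ZeroDivisionError` matches → answer = 132.
Result: 132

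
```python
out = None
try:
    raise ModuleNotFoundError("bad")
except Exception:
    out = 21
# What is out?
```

Step-by-step execution trace:
1. `raise ModuleNotFoundError(...)` raises ModuleNotFoundError.
2. `except Exception` matches (ModuleNotFoundError is a subclass of Exception) → out = 21.
Result: 21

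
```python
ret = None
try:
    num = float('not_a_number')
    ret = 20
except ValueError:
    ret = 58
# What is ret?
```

Step-by-step execution trace:
1. `num = float('not_a_number')` raises ValueError.
2. `ret = 20` is not reached.
3. `except ValueError` matches → ret = 58.
Result: 58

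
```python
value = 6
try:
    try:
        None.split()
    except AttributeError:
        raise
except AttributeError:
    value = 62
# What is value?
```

Step-by-step execution trace:
1. Inner try: `None.split()` raises AttributeError.
2. Inner `except AttributeError` matches; bare `raise` re-raises the same AttributeError.
3. Outer `except AttributeError` matches → value = 62.
Result: 62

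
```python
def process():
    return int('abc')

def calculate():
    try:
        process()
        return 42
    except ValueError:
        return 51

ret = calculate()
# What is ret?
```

Step-by-step execution trace:
1. `calculate()` calls `process()`.
2. `process()` evaluates `int('abc')`, which raises ValueError; it propagates to the caller.
3. `return 42` is not reached.
4. `except ValueError` in calculate matches → returns 51.
5. ret = 51.
Result: 51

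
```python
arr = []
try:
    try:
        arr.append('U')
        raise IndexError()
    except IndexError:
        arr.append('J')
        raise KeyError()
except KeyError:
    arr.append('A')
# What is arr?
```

Step-by-step execution trace:
1. Inner try: `arr.append('U')` → arr = ['U'].
2. `raise IndexError()` raises IndexError.
3. Inner `except IndexError` matches → `arr.append('J')` → arr = ['U', 'J'].
4. `raise KeyError()` raises KeyError; propagates to outer try.
5. Outer `except KeyError` matches → `arr.append('A')` → arr = ['U', 'J', 'A'].
Result: ['U', 'J', 'A']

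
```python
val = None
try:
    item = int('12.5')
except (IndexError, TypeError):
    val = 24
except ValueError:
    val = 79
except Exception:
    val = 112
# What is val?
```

Step-by-step execution trace:
1. `item = int('12.5')` raises ValueError.
2. `except (IndexError, TypeError)` does not match ValueError; skipped.
3. `except ValueError` matches (exact type match) → val = 79.
4. `except Exception` is not reached.
Result: 79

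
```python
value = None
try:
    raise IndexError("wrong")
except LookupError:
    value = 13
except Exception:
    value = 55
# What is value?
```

Step-by-step execution trace:
1. `raise IndexError(...)` raises IndexError.
2. `except LookupError` matches (IndexError is a subclass of LookupError) → value = 13.
3. `except Exception` is not reached.
Result: 13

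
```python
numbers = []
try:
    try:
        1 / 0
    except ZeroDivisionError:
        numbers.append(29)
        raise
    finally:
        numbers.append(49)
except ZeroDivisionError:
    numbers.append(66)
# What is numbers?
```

Step-by-step execution trace:
1. Inner try: `1 / 0` raises ZeroDivisionError.
2. Inner `except ZeroDivisionError` matches → `numbers.append(29)` → numbers = [29].
3. bare `raise` re-raises ZeroDivisionError.
4. Inner `finally` runs during unwinding: `numbers.append(49)` → numbers = [29, 49].
5. Outer `except ZeroDivisionError` matches → `numbers.append(66)` → numbers = [29, 49, 66].
Result: [29, 49, 66]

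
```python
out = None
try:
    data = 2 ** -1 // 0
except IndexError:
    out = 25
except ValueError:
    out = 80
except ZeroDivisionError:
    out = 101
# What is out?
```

Step-by-step execution trace:
1. `data = 2 ** -1 // 0` raises ZeroDivisionError.
2. `except IndexError` does not match ZeroDivisionError; skipped.
3. `except ValueError` does not match ZeroDivisionError; skipped.
4. `except ZeroDivisionError` matches → out = 101.
Result: 101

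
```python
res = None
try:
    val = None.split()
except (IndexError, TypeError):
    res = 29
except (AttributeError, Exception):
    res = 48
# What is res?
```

Step-by-step execution trace:
1. `val = None.split()` raises AttributeError.
2. `except (IndexError, TypeError)` does not match AttributeError; skipped.
3. `except (AttributeError, Exception)` matches (AttributeError is in the tuple) → res = 48.
Result: 48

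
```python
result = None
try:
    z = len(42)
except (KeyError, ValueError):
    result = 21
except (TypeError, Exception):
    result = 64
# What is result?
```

Step-by-step execution trace:
1. `z = len(42)` raises TypeError.
2. `except (KeyError, ValueError)` does not match TypeError; skipped.
3. `except (TypeError, Exception)` matches (TypeError is in the tuple) → result = 64.
Result: 64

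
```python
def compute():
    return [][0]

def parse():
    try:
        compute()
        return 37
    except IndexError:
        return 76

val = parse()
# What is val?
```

Step-by-step execution trace:
1. `parse()` calls `compute()`.
2. `compute()` evaluates `[][0]`, which raises IndexError; it propagates to the caller.
3. `return 37` is not reached.
4. `except IndexError` in parse matches → returns 76.
5. val = 76.
Result: 76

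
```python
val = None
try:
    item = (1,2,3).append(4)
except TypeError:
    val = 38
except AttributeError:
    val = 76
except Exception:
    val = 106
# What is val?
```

Step-by-step execution trace:
1. `item = (1,2,3).append(4)` raises AttributeError.
2. `except TypeError` does not match AttributeError; skipped.
3. `except AttributeError` matches → val = 76.
4. Remaining except clauses are skipped.
Result: 76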